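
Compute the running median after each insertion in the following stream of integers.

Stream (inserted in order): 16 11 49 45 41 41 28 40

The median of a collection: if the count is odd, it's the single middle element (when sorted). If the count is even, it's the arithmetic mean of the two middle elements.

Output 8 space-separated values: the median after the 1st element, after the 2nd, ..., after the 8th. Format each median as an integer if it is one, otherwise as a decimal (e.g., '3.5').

Step 1: insert 16 -> lo=[16] (size 1, max 16) hi=[] (size 0) -> median=16
Step 2: insert 11 -> lo=[11] (size 1, max 11) hi=[16] (size 1, min 16) -> median=13.5
Step 3: insert 49 -> lo=[11, 16] (size 2, max 16) hi=[49] (size 1, min 49) -> median=16
Step 4: insert 45 -> lo=[11, 16] (size 2, max 16) hi=[45, 49] (size 2, min 45) -> median=30.5
Step 5: insert 41 -> lo=[11, 16, 41] (size 3, max 41) hi=[45, 49] (size 2, min 45) -> median=41
Step 6: insert 41 -> lo=[11, 16, 41] (size 3, max 41) hi=[41, 45, 49] (size 3, min 41) -> median=41
Step 7: insert 28 -> lo=[11, 16, 28, 41] (size 4, max 41) hi=[41, 45, 49] (size 3, min 41) -> median=41
Step 8: insert 40 -> lo=[11, 16, 28, 40] (size 4, max 40) hi=[41, 41, 45, 49] (size 4, min 41) -> median=40.5

Answer: 16 13.5 16 30.5 41 41 41 40.5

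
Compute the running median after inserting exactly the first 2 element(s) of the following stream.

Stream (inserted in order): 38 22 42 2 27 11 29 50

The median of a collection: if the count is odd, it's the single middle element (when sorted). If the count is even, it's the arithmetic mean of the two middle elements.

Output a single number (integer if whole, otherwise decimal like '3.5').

Step 1: insert 38 -> lo=[38] (size 1, max 38) hi=[] (size 0) -> median=38
Step 2: insert 22 -> lo=[22] (size 1, max 22) hi=[38] (size 1, min 38) -> median=30

Answer: 30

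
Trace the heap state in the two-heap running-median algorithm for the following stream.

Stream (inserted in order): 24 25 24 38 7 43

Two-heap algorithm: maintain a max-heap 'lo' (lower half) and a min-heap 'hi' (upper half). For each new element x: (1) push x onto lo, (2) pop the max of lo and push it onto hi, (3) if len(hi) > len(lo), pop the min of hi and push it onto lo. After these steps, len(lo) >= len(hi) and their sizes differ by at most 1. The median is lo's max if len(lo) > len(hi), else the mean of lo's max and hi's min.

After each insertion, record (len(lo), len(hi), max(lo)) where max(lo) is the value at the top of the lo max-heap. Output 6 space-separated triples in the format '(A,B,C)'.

Step 1: insert 24 -> lo=[24] hi=[] -> (len(lo)=1, len(hi)=0, max(lo)=24)
Step 2: insert 25 -> lo=[24] hi=[25] -> (len(lo)=1, len(hi)=1, max(lo)=24)
Step 3: insert 24 -> lo=[24, 24] hi=[25] -> (len(lo)=2, len(hi)=1, max(lo)=24)
Step 4: insert 38 -> lo=[24, 24] hi=[25, 38] -> (len(lo)=2, len(hi)=2, max(lo)=24)
Step 5: insert 7 -> lo=[7, 24, 24] hi=[25, 38] -> (len(lo)=3, len(hi)=2, max(lo)=24)
Step 6: insert 43 -> lo=[7, 24, 24] hi=[25, 38, 43] -> (len(lo)=3, len(hi)=3, max(lo)=24)

Answer: (1,0,24) (1,1,24) (2,1,24) (2,2,24) (3,2,24) (3,3,24)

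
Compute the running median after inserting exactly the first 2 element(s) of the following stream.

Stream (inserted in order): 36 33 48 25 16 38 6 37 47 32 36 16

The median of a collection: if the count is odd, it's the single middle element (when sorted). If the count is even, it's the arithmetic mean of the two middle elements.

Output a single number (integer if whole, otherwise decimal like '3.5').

Step 1: insert 36 -> lo=[36] (size 1, max 36) hi=[] (size 0) -> median=36
Step 2: insert 33 -> lo=[33] (size 1, max 33) hi=[36] (size 1, min 36) -> median=34.5

Answer: 34.5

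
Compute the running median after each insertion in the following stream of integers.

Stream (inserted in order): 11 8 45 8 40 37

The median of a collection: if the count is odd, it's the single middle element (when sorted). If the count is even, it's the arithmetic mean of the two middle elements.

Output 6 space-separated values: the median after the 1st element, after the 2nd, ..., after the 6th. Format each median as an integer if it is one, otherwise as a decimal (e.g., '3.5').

Step 1: insert 11 -> lo=[11] (size 1, max 11) hi=[] (size 0) -> median=11
Step 2: insert 8 -> lo=[8] (size 1, max 8) hi=[11] (size 1, min 11) -> median=9.5
Step 3: insert 45 -> lo=[8, 11] (size 2, max 11) hi=[45] (size 1, min 45) -> median=11
Step 4: insert 8 -> lo=[8, 8] (size 2, max 8) hi=[11, 45] (size 2, min 11) -> median=9.5
Step 5: insert 40 -> lo=[8, 8, 11] (size 3, max 11) hi=[40, 45] (size 2, min 40) -> median=11
Step 6: insert 37 -> lo=[8, 8, 11] (size 3, max 11) hi=[37, 40, 45] (size 3, min 37) -> median=24

Answer: 11 9.5 11 9.5 11 24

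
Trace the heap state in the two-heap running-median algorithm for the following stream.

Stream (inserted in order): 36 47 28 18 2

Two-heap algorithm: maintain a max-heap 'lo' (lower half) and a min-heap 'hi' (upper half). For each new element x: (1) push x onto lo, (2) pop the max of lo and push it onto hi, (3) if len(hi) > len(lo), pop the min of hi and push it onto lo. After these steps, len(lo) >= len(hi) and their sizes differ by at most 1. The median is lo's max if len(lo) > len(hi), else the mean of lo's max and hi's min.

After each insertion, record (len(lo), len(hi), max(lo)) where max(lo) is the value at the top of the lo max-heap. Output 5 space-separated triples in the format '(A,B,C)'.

Step 1: insert 36 -> lo=[36] hi=[] -> (len(lo)=1, len(hi)=0, max(lo)=36)
Step 2: insert 47 -> lo=[36] hi=[47] -> (len(lo)=1, len(hi)=1, max(lo)=36)
Step 3: insert 28 -> lo=[28, 36] hi=[47] -> (len(lo)=2, len(hi)=1, max(lo)=36)
Step 4: insert 18 -> lo=[18, 28] hi=[36, 47] -> (len(lo)=2, len(hi)=2, max(lo)=28)
Step 5: insert 2 -> lo=[2, 18, 28] hi=[36, 47] -> (len(lo)=3, len(hi)=2, max(lo)=28)

Answer: (1,0,36) (1,1,36) (2,1,36) (2,2,28) (3,2,28)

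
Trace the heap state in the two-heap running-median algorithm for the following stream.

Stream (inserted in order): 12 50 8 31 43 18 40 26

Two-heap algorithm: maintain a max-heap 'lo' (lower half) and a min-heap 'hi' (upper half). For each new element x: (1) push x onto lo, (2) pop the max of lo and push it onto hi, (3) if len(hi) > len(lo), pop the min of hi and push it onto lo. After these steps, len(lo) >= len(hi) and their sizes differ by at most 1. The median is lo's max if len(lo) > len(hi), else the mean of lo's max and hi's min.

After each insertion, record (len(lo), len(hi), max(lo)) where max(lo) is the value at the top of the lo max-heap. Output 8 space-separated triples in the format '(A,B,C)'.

Step 1: insert 12 -> lo=[12] hi=[] -> (len(lo)=1, len(hi)=0, max(lo)=12)
Step 2: insert 50 -> lo=[12] hi=[50] -> (len(lo)=1, len(hi)=1, max(lo)=12)
Step 3: insert 8 -> lo=[8, 12] hi=[50] -> (len(lo)=2, len(hi)=1, max(lo)=12)
Step 4: insert 31 -> lo=[8, 12] hi=[31, 50] -> (len(lo)=2, len(hi)=2, max(lo)=12)
Step 5: insert 43 -> lo=[8, 12, 31] hi=[43, 50] -> (len(lo)=3, len(hi)=2, max(lo)=31)
Step 6: insert 18 -> lo=[8, 12, 18] hi=[31, 43, 50] -> (len(lo)=3, len(hi)=3, max(lo)=18)
Step 7: insert 40 -> lo=[8, 12, 18, 31] hi=[40, 43, 50] -> (len(lo)=4, len(hi)=3, max(lo)=31)
Step 8: insert 26 -> lo=[8, 12, 18, 26] hi=[31, 40, 43, 50] -> (len(lo)=4, len(hi)=4, max(lo)=26)

Answer: (1,0,12) (1,1,12) (2,1,12) (2,2,12) (3,2,31) (3,3,18) (4,3,31) (4,4,26)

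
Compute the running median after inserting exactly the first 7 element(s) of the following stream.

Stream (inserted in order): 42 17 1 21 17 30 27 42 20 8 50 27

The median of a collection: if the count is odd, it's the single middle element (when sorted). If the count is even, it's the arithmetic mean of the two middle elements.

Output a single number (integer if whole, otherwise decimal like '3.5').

Step 1: insert 42 -> lo=[42] (size 1, max 42) hi=[] (size 0) -> median=42
Step 2: insert 17 -> lo=[17] (size 1, max 17) hi=[42] (size 1, min 42) -> median=29.5
Step 3: insert 1 -> lo=[1, 17] (size 2, max 17) hi=[42] (size 1, min 42) -> median=17
Step 4: insert 21 -> lo=[1, 17] (size 2, max 17) hi=[21, 42] (size 2, min 21) -> median=19
Step 5: insert 17 -> lo=[1, 17, 17] (size 3, max 17) hi=[21, 42] (size 2, min 21) -> median=17
Step 6: insert 30 -> lo=[1, 17, 17] (size 3, max 17) hi=[21, 30, 42] (size 3, min 21) -> median=19
Step 7: insert 27 -> lo=[1, 17, 17, 21] (size 4, max 21) hi=[27, 30, 42] (size 3, min 27) -> median=21

Answer: 21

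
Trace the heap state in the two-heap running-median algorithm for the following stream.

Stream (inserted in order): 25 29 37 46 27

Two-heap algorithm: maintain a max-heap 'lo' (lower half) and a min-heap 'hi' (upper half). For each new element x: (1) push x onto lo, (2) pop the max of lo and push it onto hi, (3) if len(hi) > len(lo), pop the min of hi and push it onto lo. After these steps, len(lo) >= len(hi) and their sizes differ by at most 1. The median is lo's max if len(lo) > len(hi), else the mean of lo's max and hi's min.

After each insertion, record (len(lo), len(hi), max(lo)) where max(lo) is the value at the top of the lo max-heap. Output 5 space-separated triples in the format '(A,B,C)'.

Answer: (1,0,25) (1,1,25) (2,1,29) (2,2,29) (3,2,29)

Derivation:
Step 1: insert 25 -> lo=[25] hi=[] -> (len(lo)=1, len(hi)=0, max(lo)=25)
Step 2: insert 29 -> lo=[25] hi=[29] -> (len(lo)=1, len(hi)=1, max(lo)=25)
Step 3: insert 37 -> lo=[25, 29] hi=[37] -> (len(lo)=2, len(hi)=1, max(lo)=29)
Step 4: insert 46 -> lo=[25, 29] hi=[37, 46] -> (len(lo)=2, len(hi)=2, max(lo)=29)
Step 5: insert 27 -> lo=[25, 27, 29] hi=[37, 46] -> (len(lo)=3, len(hi)=2, max(lo)=29)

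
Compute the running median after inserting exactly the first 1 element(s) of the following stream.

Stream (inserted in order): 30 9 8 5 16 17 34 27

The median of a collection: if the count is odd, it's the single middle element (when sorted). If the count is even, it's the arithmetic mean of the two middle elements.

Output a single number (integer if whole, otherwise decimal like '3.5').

Step 1: insert 30 -> lo=[30] (size 1, max 30) hi=[] (size 0) -> median=30

Answer: 30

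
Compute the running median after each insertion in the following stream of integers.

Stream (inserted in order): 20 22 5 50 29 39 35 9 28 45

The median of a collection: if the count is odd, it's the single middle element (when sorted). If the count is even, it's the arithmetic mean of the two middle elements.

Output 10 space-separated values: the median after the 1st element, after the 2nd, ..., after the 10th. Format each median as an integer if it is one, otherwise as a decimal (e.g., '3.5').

Step 1: insert 20 -> lo=[20] (size 1, max 20) hi=[] (size 0) -> median=20
Step 2: insert 22 -> lo=[20] (size 1, max 20) hi=[22] (size 1, min 22) -> median=21
Step 3: insert 5 -> lo=[5, 20] (size 2, max 20) hi=[22] (size 1, min 22) -> median=20
Step 4: insert 50 -> lo=[5, 20] (size 2, max 20) hi=[22, 50] (size 2, min 22) -> median=21
Step 5: insert 29 -> lo=[5, 20, 22] (size 3, max 22) hi=[29, 50] (size 2, min 29) -> median=22
Step 6: insert 39 -> lo=[5, 20, 22] (size 3, max 22) hi=[29, 39, 50] (size 3, min 29) -> median=25.5
Step 7: insert 35 -> lo=[5, 20, 22, 29] (size 4, max 29) hi=[35, 39, 50] (size 3, min 35) -> median=29
Step 8: insert 9 -> lo=[5, 9, 20, 22] (size 4, max 22) hi=[29, 35, 39, 50] (size 4, min 29) -> median=25.5
Step 9: insert 28 -> lo=[5, 9, 20, 22, 28] (size 5, max 28) hi=[29, 35, 39, 50] (size 4, min 29) -> median=28
Step 10: insert 45 -> lo=[5, 9, 20, 22, 28] (size 5, max 28) hi=[29, 35, 39, 45, 50] (size 5, min 29) -> median=28.5

Answer: 20 21 20 21 22 25.5 29 25.5 28 28.5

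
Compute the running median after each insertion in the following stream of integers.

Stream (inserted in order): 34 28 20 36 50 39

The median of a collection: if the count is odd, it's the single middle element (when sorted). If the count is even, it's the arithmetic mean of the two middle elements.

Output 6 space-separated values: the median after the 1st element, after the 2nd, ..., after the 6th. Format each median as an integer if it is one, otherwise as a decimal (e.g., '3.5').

Step 1: insert 34 -> lo=[34] (size 1, max 34) hi=[] (size 0) -> median=34
Step 2: insert 28 -> lo=[28] (size 1, max 28) hi=[34] (size 1, min 34) -> median=31
Step 3: insert 20 -> lo=[20, 28] (size 2, max 28) hi=[34] (size 1, min 34) -> median=28
Step 4: insert 36 -> lo=[20, 28] (size 2, max 28) hi=[34, 36] (size 2, min 34) -> median=31
Step 5: insert 50 -> lo=[20, 28, 34] (size 3, max 34) hi=[36, 50] (size 2, min 36) -> median=34
Step 6: insert 39 -> lo=[20, 28, 34] (size 3, max 34) hi=[36, 39, 50] (size 3, min 36) -> median=35

Answer: 34 31 28 31 34 35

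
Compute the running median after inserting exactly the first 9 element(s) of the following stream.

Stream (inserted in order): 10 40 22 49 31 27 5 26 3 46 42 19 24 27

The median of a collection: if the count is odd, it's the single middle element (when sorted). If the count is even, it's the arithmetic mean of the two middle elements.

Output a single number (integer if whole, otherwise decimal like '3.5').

Step 1: insert 10 -> lo=[10] (size 1, max 10) hi=[] (size 0) -> median=10
Step 2: insert 40 -> lo=[10] (size 1, max 10) hi=[40] (size 1, min 40) -> median=25
Step 3: insert 22 -> lo=[10, 22] (size 2, max 22) hi=[40] (size 1, min 40) -> median=22
Step 4: insert 49 -> lo=[10, 22] (size 2, max 22) hi=[40, 49] (size 2, min 40) -> median=31
Step 5: insert 31 -> lo=[10, 22, 31] (size 3, max 31) hi=[40, 49] (size 2, min 40) -> median=31
Step 6: insert 27 -> lo=[10, 22, 27] (size 3, max 27) hi=[31, 40, 49] (size 3, min 31) -> median=29
Step 7: insert 5 -> lo=[5, 10, 22, 27] (size 4, max 27) hi=[31, 40, 49] (size 3, min 31) -> median=27
Step 8: insert 26 -> lo=[5, 10, 22, 26] (size 4, max 26) hi=[27, 31, 40, 49] (size 4, min 27) -> median=26.5
Step 9: insert 3 -> lo=[3, 5, 10, 22, 26] (size 5, max 26) hi=[27, 31, 40, 49] (size 4, min 27) -> median=26

Answer: 26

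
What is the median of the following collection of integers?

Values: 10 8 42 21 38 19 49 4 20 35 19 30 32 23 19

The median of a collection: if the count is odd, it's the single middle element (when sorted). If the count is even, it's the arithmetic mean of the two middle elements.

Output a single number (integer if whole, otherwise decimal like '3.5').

Step 1: insert 10 -> lo=[10] (size 1, max 10) hi=[] (size 0) -> median=10
Step 2: insert 8 -> lo=[8] (size 1, max 8) hi=[10] (size 1, min 10) -> median=9
Step 3: insert 42 -> lo=[8, 10] (size 2, max 10) hi=[42] (size 1, min 42) -> median=10
Step 4: insert 21 -> lo=[8, 10] (size 2, max 10) hi=[21, 42] (size 2, min 21) -> median=15.5
Step 5: insert 38 -> lo=[8, 10, 21] (size 3, max 21) hi=[38, 42] (size 2, min 38) -> median=21
Step 6: insert 19 -> lo=[8, 10, 19] (size 3, max 19) hi=[21, 38, 42] (size 3, min 21) -> median=20
Step 7: insert 49 -> lo=[8, 10, 19, 21] (size 4, max 21) hi=[38, 42, 49] (size 3, min 38) -> median=21
Step 8: insert 4 -> lo=[4, 8, 10, 19] (size 4, max 19) hi=[21, 38, 42, 49] (size 4, min 21) -> median=20
Step 9: insert 20 -> lo=[4, 8, 10, 19, 20] (size 5, max 20) hi=[21, 38, 42, 49] (size 4, min 21) -> median=20
Step 10: insert 35 -> lo=[4, 8, 10, 19, 20] (size 5, max 20) hi=[21, 35, 38, 42, 49] (size 5, min 21) -> median=20.5
Step 11: insert 19 -> lo=[4, 8, 10, 19, 19, 20] (size 6, max 20) hi=[21, 35, 38, 42, 49] (size 5, min 21) -> median=20
Step 12: insert 30 -> lo=[4, 8, 10, 19, 19, 20] (size 6, max 20) hi=[21, 30, 35, 38, 42, 49] (size 6, min 21) -> median=20.5
Step 13: insert 32 -> lo=[4, 8, 10, 19, 19, 20, 21] (size 7, max 21) hi=[30, 32, 35, 38, 42, 49] (size 6, min 30) -> median=21
Step 14: insert 23 -> lo=[4, 8, 10, 19, 19, 20, 21] (size 7, max 21) hi=[23, 30, 32, 35, 38, 42, 49] (size 7, min 23) -> median=22
Step 15: insert 19 -> lo=[4, 8, 10, 19, 19, 19, 20, 21] (size 8, max 21) hi=[23, 30, 32, 35, 38, 42, 49] (size 7, min 23) -> median=21

Answer: 21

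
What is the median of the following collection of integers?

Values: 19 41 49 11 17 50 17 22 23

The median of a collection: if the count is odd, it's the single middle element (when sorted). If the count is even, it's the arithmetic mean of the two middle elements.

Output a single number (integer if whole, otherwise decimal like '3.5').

Step 1: insert 19 -> lo=[19] (size 1, max 19) hi=[] (size 0) -> median=19
Step 2: insert 41 -> lo=[19] (size 1, max 19) hi=[41] (size 1, min 41) -> median=30
Step 3: insert 49 -> lo=[19, 41] (size 2, max 41) hi=[49] (size 1, min 49) -> median=41
Step 4: insert 11 -> lo=[11, 19] (size 2, max 19) hi=[41, 49] (size 2, min 41) -> median=30
Step 5: insert 17 -> lo=[11, 17, 19] (size 3, max 19) hi=[41, 49] (size 2, min 41) -> median=19
Step 6: insert 50 -> lo=[11, 17, 19] (size 3, max 19) hi=[41, 49, 50] (size 3, min 41) -> median=30
Step 7: insert 17 -> lo=[11, 17, 17, 19] (size 4, max 19) hi=[41, 49, 50] (size 3, min 41) -> median=19
Step 8: insert 22 -> lo=[11, 17, 17, 19] (size 4, max 19) hi=[22, 41, 49, 50] (size 4, min 22) -> median=20.5
Step 9: insert 23 -> lo=[11, 17, 17, 19, 22] (size 5, max 22) hi=[23, 41, 49, 50] (size 4, min 23) -> median=22

Answer: 22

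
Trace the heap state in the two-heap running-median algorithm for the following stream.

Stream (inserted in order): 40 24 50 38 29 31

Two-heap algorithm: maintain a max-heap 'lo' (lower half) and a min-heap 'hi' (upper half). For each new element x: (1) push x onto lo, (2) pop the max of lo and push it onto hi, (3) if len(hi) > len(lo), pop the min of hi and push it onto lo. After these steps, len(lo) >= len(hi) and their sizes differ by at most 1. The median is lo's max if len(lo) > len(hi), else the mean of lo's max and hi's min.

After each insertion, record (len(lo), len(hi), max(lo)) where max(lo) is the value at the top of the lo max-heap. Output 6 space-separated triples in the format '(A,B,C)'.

Step 1: insert 40 -> lo=[40] hi=[] -> (len(lo)=1, len(hi)=0, max(lo)=40)
Step 2: insert 24 -> lo=[24] hi=[40] -> (len(lo)=1, len(hi)=1, max(lo)=24)
Step 3: insert 50 -> lo=[24, 40] hi=[50] -> (len(lo)=2, len(hi)=1, max(lo)=40)
Step 4: insert 38 -> lo=[24, 38] hi=[40, 50] -> (len(lo)=2, len(hi)=2, max(lo)=38)
Step 5: insert 29 -> lo=[24, 29, 38] hi=[40, 50] -> (len(lo)=3, len(hi)=2, max(lo)=38)
Step 6: insert 31 -> lo=[24, 29, 31] hi=[38, 40, 50] -> (len(lo)=3, len(hi)=3, max(lo)=31)

Answer: (1,0,40) (1,1,24) (2,1,40) (2,2,38) (3,2,38) (3,3,31)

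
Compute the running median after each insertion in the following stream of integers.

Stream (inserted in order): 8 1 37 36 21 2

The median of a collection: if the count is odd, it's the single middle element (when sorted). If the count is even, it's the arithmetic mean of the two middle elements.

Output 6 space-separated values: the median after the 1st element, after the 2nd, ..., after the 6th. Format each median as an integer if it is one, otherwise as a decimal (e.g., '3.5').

Answer: 8 4.5 8 22 21 14.5

Derivation:
Step 1: insert 8 -> lo=[8] (size 1, max 8) hi=[] (size 0) -> median=8
Step 2: insert 1 -> lo=[1] (size 1, max 1) hi=[8] (size 1, min 8) -> median=4.5
Step 3: insert 37 -> lo=[1, 8] (size 2, max 8) hi=[37] (size 1, min 37) -> median=8
Step 4: insert 36 -> lo=[1, 8] (size 2, max 8) hi=[36, 37] (size 2, min 36) -> median=22
Step 5: insert 21 -> lo=[1, 8, 21] (size 3, max 21) hi=[36, 37] (size 2, min 36) -> median=21
Step 6: insert 2 -> lo=[1, 2, 8] (size 3, max 8) hi=[21, 36, 37] (size 3, min 21) -> median=14.5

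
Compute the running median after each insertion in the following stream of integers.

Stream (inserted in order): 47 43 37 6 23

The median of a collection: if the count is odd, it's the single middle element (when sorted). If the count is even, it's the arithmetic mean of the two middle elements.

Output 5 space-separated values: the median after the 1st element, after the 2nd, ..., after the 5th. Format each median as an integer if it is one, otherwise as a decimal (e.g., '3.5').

Answer: 47 45 43 40 37

Derivation:
Step 1: insert 47 -> lo=[47] (size 1, max 47) hi=[] (size 0) -> median=47
Step 2: insert 43 -> lo=[43] (size 1, max 43) hi=[47] (size 1, min 47) -> median=45
Step 3: insert 37 -> lo=[37, 43] (size 2, max 43) hi=[47] (size 1, min 47) -> median=43
Step 4: insert 6 -> lo=[6, 37] (size 2, max 37) hi=[43, 47] (size 2, min 43) -> median=40
Step 5: insert 23 -> lo=[6, 23, 37] (size 3, max 37) hi=[43, 47] (size 2, min 43) -> median=37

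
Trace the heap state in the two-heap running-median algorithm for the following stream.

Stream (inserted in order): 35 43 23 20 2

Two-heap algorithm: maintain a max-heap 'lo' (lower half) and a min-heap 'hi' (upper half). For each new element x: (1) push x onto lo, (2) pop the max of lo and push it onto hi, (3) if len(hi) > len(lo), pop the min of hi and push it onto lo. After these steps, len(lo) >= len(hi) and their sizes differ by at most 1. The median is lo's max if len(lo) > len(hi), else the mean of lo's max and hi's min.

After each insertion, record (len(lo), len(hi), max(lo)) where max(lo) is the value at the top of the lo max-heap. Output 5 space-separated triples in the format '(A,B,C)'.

Step 1: insert 35 -> lo=[35] hi=[] -> (len(lo)=1, len(hi)=0, max(lo)=35)
Step 2: insert 43 -> lo=[35] hi=[43] -> (len(lo)=1, len(hi)=1, max(lo)=35)
Step 3: insert 23 -> lo=[23, 35] hi=[43] -> (len(lo)=2, len(hi)=1, max(lo)=35)
Step 4: insert 20 -> lo=[20, 23] hi=[35, 43] -> (len(lo)=2, len(hi)=2, max(lo)=23)
Step 5: insert 2 -> lo=[2, 20, 23] hi=[35, 43] -> (len(lo)=3, len(hi)=2, max(lo)=23)

Answer: (1,0,35) (1,1,35) (2,1,35) (2,2,23) (3,2,23)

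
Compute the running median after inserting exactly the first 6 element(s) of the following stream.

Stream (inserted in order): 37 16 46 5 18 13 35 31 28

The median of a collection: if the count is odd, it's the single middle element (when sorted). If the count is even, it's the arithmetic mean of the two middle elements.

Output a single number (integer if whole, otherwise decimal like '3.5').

Step 1: insert 37 -> lo=[37] (size 1, max 37) hi=[] (size 0) -> median=37
Step 2: insert 16 -> lo=[16] (size 1, max 16) hi=[37] (size 1, min 37) -> median=26.5
Step 3: insert 46 -> lo=[16, 37] (size 2, max 37) hi=[46] (size 1, min 46) -> median=37
Step 4: insert 5 -> lo=[5, 16] (size 2, max 16) hi=[37, 46] (size 2, min 37) -> median=26.5
Step 5: insert 18 -> lo=[5, 16, 18] (size 3, max 18) hi=[37, 46] (size 2, min 37) -> median=18
Step 6: insert 13 -> lo=[5, 13, 16] (size 3, max 16) hi=[18, 37, 46] (size 3, min 18) -> median=17

Answer: 17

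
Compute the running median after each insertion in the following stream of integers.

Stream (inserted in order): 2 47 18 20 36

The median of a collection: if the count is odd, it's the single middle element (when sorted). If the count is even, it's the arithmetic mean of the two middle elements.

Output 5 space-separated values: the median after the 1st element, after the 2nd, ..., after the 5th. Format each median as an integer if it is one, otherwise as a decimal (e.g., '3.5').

Answer: 2 24.5 18 19 20

Derivation:
Step 1: insert 2 -> lo=[2] (size 1, max 2) hi=[] (size 0) -> median=2
Step 2: insert 47 -> lo=[2] (size 1, max 2) hi=[47] (size 1, min 47) -> median=24.5
Step 3: insert 18 -> lo=[2, 18] (size 2, max 18) hi=[47] (size 1, min 47) -> median=18
Step 4: insert 20 -> lo=[2, 18] (size 2, max 18) hi=[20, 47] (size 2, min 20) -> median=19
Step 5: insert 36 -> lo=[2, 18, 20] (size 3, max 20) hi=[36, 47] (size 2, min 36) -> median=20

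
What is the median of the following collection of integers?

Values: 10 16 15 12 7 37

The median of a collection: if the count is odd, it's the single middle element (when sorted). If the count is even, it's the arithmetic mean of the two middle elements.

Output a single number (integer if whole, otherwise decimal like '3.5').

Answer: 13.5

Derivation:
Step 1: insert 10 -> lo=[10] (size 1, max 10) hi=[] (size 0) -> median=10
Step 2: insert 16 -> lo=[10] (size 1, max 10) hi=[16] (size 1, min 16) -> median=13
Step 3: insert 15 -> lo=[10, 15] (size 2, max 15) hi=[16] (size 1, min 16) -> median=15
Step 4: insert 12 -> lo=[10, 12] (size 2, max 12) hi=[15, 16] (size 2, min 15) -> median=13.5
Step 5: insert 7 -> lo=[7, 10, 12] (size 3, max 12) hi=[15, 16] (size 2, min 15) -> median=12
Step 6: insert 37 -> lo=[7, 10, 12] (size 3, max 12) hi=[15, 16, 37] (size 3, min 15) -> median=13.5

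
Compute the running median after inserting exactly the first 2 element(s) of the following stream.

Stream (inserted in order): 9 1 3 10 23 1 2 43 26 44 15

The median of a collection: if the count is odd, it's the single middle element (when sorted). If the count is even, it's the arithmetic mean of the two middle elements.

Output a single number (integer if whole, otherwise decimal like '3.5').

Step 1: insert 9 -> lo=[9] (size 1, max 9) hi=[] (size 0) -> median=9
Step 2: insert 1 -> lo=[1] (size 1, max 1) hi=[9] (size 1, min 9) -> median=5

Answer: 5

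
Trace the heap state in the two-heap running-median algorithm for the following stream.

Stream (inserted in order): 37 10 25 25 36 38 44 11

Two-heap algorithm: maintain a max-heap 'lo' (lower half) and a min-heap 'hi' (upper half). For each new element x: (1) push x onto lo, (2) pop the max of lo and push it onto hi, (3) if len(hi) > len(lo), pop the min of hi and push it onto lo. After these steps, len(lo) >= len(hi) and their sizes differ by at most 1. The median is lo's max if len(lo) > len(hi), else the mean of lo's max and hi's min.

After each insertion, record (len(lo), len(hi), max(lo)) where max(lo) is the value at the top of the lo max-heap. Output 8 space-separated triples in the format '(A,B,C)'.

Answer: (1,0,37) (1,1,10) (2,1,25) (2,2,25) (3,2,25) (3,3,25) (4,3,36) (4,4,25)

Derivation:
Step 1: insert 37 -> lo=[37] hi=[] -> (len(lo)=1, len(hi)=0, max(lo)=37)
Step 2: insert 10 -> lo=[10] hi=[37] -> (len(lo)=1, len(hi)=1, max(lo)=10)
Step 3: insert 25 -> lo=[10, 25] hi=[37] -> (len(lo)=2, len(hi)=1, max(lo)=25)
Step 4: insert 25 -> lo=[10, 25] hi=[25, 37] -> (len(lo)=2, len(hi)=2, max(lo)=25)
Step 5: insert 36 -> lo=[10, 25, 25] hi=[36, 37] -> (len(lo)=3, len(hi)=2, max(lo)=25)
Step 6: insert 38 -> lo=[10, 25, 25] hi=[36, 37, 38] -> (len(lo)=3, len(hi)=3, max(lo)=25)
Step 7: insert 44 -> lo=[10, 25, 25, 36] hi=[37, 38, 44] -> (len(lo)=4, len(hi)=3, max(lo)=36)
Step 8: insert 11 -> lo=[10, 11, 25, 25] hi=[36, 37, 38, 44] -> (len(lo)=4, len(hi)=4, max(lo)=25)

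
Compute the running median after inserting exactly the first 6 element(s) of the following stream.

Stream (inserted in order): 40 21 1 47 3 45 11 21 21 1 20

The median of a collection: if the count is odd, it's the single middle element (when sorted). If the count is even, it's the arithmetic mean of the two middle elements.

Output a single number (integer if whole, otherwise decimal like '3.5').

Answer: 30.5

Derivation:
Step 1: insert 40 -> lo=[40] (size 1, max 40) hi=[] (size 0) -> median=40
Step 2: insert 21 -> lo=[21] (size 1, max 21) hi=[40] (size 1, min 40) -> median=30.5
Step 3: insert 1 -> lo=[1, 21] (size 2, max 21) hi=[40] (size 1, min 40) -> median=21
Step 4: insert 47 -> lo=[1, 21] (size 2, max 21) hi=[40, 47] (size 2, min 40) -> median=30.5
Step 5: insert 3 -> lo=[1, 3, 21] (size 3, max 21) hi=[40, 47] (size 2, min 40) -> median=21
Step 6: insert 45 -> lo=[1, 3, 21] (size 3, max 21) hi=[40, 45, 47] (size 3, min 40) -> median=30.5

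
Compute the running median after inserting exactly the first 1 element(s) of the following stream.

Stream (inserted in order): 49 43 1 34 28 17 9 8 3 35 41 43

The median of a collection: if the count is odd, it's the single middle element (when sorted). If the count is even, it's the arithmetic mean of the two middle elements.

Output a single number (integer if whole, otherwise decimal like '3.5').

Step 1: insert 49 -> lo=[49] (size 1, max 49) hi=[] (size 0) -> median=49

Answer: 49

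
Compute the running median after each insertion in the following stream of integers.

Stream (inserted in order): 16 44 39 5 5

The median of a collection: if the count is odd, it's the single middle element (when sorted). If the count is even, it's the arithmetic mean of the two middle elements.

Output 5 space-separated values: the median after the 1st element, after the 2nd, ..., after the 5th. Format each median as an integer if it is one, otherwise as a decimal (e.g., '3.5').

Step 1: insert 16 -> lo=[16] (size 1, max 16) hi=[] (size 0) -> median=16
Step 2: insert 44 -> lo=[16] (size 1, max 16) hi=[44] (size 1, min 44) -> median=30
Step 3: insert 39 -> lo=[16, 39] (size 2, max 39) hi=[44] (size 1, min 44) -> median=39
Step 4: insert 5 -> lo=[5, 16] (size 2, max 16) hi=[39, 44] (size 2, min 39) -> median=27.5
Step 5: insert 5 -> lo=[5, 5, 16] (size 3, max 16) hi=[39, 44] (size 2, min 39) -> median=16

Answer: 16 30 39 27.5 16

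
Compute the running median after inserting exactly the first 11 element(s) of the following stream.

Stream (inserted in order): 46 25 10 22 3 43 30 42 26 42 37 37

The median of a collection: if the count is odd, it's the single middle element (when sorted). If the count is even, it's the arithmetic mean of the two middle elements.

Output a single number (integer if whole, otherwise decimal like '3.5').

Answer: 30

Derivation:
Step 1: insert 46 -> lo=[46] (size 1, max 46) hi=[] (size 0) -> median=46
Step 2: insert 25 -> lo=[25] (size 1, max 25) hi=[46] (size 1, min 46) -> median=35.5
Step 3: insert 10 -> lo=[10, 25] (size 2, max 25) hi=[46] (size 1, min 46) -> median=25
Step 4: insert 22 -> lo=[10, 22] (size 2, max 22) hi=[25, 46] (size 2, min 25) -> median=23.5
Step 5: insert 3 -> lo=[3, 10, 22] (size 3, max 22) hi=[25, 46] (size 2, min 25) -> median=22
Step 6: insert 43 -> lo=[3, 10, 22] (size 3, max 22) hi=[25, 43, 46] (size 3, min 25) -> median=23.5
Step 7: insert 30 -> lo=[3, 10, 22, 25] (size 4, max 25) hi=[30, 43, 46] (size 3, min 30) -> median=25
Step 8: insert 42 -> lo=[3, 10, 22, 25] (size 4, max 25) hi=[30, 42, 43, 46] (size 4, min 30) -> median=27.5
Step 9: insert 26 -> lo=[3, 10, 22, 25, 26] (size 5, max 26) hi=[30, 42, 43, 46] (size 4, min 30) -> median=26
Step 10: insert 42 -> lo=[3, 10, 22, 25, 26] (size 5, max 26) hi=[30, 42, 42, 43, 46] (size 5, min 30) -> median=28
Step 11: insert 37 -> lo=[3, 10, 22, 25, 26, 30] (size 6, max 30) hi=[37, 42, 42, 43, 46] (size 5, min 37) -> median=30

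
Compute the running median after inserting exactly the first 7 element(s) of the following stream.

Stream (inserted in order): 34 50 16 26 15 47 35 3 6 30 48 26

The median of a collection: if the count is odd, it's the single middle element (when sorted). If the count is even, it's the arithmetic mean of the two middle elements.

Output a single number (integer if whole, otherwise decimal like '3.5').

Answer: 34

Derivation:
Step 1: insert 34 -> lo=[34] (size 1, max 34) hi=[] (size 0) -> median=34
Step 2: insert 50 -> lo=[34] (size 1, max 34) hi=[50] (size 1, min 50) -> median=42
Step 3: insert 16 -> lo=[16, 34] (size 2, max 34) hi=[50] (size 1, min 50) -> median=34
Step 4: insert 26 -> lo=[16, 26] (size 2, max 26) hi=[34, 50] (size 2, min 34) -> median=30
Step 5: insert 15 -> lo=[15, 16, 26] (size 3, max 26) hi=[34, 50] (size 2, min 34) -> median=26
Step 6: insert 47 -> lo=[15, 16, 26] (size 3, max 26) hi=[34, 47, 50] (size 3, min 34) -> median=30
Step 7: insert 35 -> lo=[15, 16, 26, 34] (size 4, max 34) hi=[35, 47, 50] (size 3, min 35) -> median=34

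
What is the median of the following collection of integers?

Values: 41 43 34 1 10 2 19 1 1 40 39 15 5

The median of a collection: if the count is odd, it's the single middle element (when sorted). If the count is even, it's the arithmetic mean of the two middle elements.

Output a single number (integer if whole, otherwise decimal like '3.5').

Step 1: insert 41 -> lo=[41] (size 1, max 41) hi=[] (size 0) -> median=41
Step 2: insert 43 -> lo=[41] (size 1, max 41) hi=[43] (size 1, min 43) -> median=42
Step 3: insert 34 -> lo=[34, 41] (size 2, max 41) hi=[43] (size 1, min 43) -> median=41
Step 4: insert 1 -> lo=[1, 34] (size 2, max 34) hi=[41, 43] (size 2, min 41) -> median=37.5
Step 5: insert 10 -> lo=[1, 10, 34] (size 3, max 34) hi=[41, 43] (size 2, min 41) -> median=34
Step 6: insert 2 -> lo=[1, 2, 10] (size 3, max 10) hi=[34, 41, 43] (size 3, min 34) -> median=22
Step 7: insert 19 -> lo=[1, 2, 10, 19] (size 4, max 19) hi=[34, 41, 43] (size 3, min 34) -> median=19
Step 8: insert 1 -> lo=[1, 1, 2, 10] (size 4, max 10) hi=[19, 34, 41, 43] (size 4, min 19) -> median=14.5
Step 9: insert 1 -> lo=[1, 1, 1, 2, 10] (size 5, max 10) hi=[19, 34, 41, 43] (size 4, min 19) -> median=10
Step 10: insert 40 -> lo=[1, 1, 1, 2, 10] (size 5, max 10) hi=[19, 34, 40, 41, 43] (size 5, min 19) -> median=14.5
Step 11: insert 39 -> lo=[1, 1, 1, 2, 10, 19] (size 6, max 19) hi=[34, 39, 40, 41, 43] (size 5, min 34) -> median=19
Step 12: insert 15 -> lo=[1, 1, 1, 2, 10, 15] (size 6, max 15) hi=[19, 34, 39, 40, 41, 43] (size 6, min 19) -> median=17
Step 13: insert 5 -> lo=[1, 1, 1, 2, 5, 10, 15] (size 7, max 15) hi=[19, 34, 39, 40, 41, 43] (size 6, min 19) -> median=15

Answer: 15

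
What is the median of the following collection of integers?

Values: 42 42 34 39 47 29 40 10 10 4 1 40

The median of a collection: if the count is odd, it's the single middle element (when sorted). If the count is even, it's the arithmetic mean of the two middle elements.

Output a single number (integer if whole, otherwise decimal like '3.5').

Step 1: insert 42 -> lo=[42] (size 1, max 42) hi=[] (size 0) -> median=42
Step 2: insert 42 -> lo=[42] (size 1, max 42) hi=[42] (size 1, min 42) -> median=42
Step 3: insert 34 -> lo=[34, 42] (size 2, max 42) hi=[42] (size 1, min 42) -> median=42
Step 4: insert 39 -> lo=[34, 39] (size 2, max 39) hi=[42, 42] (size 2, min 42) -> median=40.5
Step 5: insert 47 -> lo=[34, 39, 42] (size 3, max 42) hi=[42, 47] (size 2, min 42) -> median=42
Step 6: insert 29 -> lo=[29, 34, 39] (size 3, max 39) hi=[42, 42, 47] (size 3, min 42) -> median=40.5
Step 7: insert 40 -> lo=[29, 34, 39, 40] (size 4, max 40) hi=[42, 42, 47] (size 3, min 42) -> median=40
Step 8: insert 10 -> lo=[10, 29, 34, 39] (size 4, max 39) hi=[40, 42, 42, 47] (size 4, min 40) -> median=39.5
Step 9: insert 10 -> lo=[10, 10, 29, 34, 39] (size 5, max 39) hi=[40, 42, 42, 47] (size 4, min 40) -> median=39
Step 10: insert 4 -> lo=[4, 10, 10, 29, 34] (size 5, max 34) hi=[39, 40, 42, 42, 47] (size 5, min 39) -> median=36.5
Step 11: insert 1 -> lo=[1, 4, 10, 10, 29, 34] (size 6, max 34) hi=[39, 40, 42, 42, 47] (size 5, min 39) -> median=34
Step 12: insert 40 -> lo=[1, 4, 10, 10, 29, 34] (size 6, max 34) hi=[39, 40, 40, 42, 42, 47] (size 6, min 39) -> median=36.5

Answer: 36.5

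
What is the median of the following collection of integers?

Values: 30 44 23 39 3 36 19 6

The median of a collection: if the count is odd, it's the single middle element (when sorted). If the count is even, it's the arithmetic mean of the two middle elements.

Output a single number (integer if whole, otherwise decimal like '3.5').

Answer: 26.5

Derivation:
Step 1: insert 30 -> lo=[30] (size 1, max 30) hi=[] (size 0) -> median=30
Step 2: insert 44 -> lo=[30] (size 1, max 30) hi=[44] (size 1, min 44) -> median=37
Step 3: insert 23 -> lo=[23, 30] (size 2, max 30) hi=[44] (size 1, min 44) -> median=30
Step 4: insert 39 -> lo=[23, 30] (size 2, max 30) hi=[39, 44] (size 2, min 39) -> median=34.5
Step 5: insert 3 -> lo=[3, 23, 30] (size 3, max 30) hi=[39, 44] (size 2, min 39) -> median=30
Step 6: insert 36 -> lo=[3, 23, 30] (size 3, max 30) hi=[36, 39, 44] (size 3, min 36) -> median=33
Step 7: insert 19 -> lo=[3, 19, 23, 30] (size 4, max 30) hi=[36, 39, 44] (size 3, min 36) -> median=30
Step 8: insert 6 -> lo=[3, 6, 19, 23] (size 4, max 23) hi=[30, 36, 39, 44] (size 4, min 30) -> median=26.5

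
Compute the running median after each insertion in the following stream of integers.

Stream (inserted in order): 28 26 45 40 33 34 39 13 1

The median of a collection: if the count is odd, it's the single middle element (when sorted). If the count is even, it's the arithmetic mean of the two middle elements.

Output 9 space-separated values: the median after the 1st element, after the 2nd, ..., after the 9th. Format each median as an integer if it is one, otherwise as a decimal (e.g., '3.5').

Answer: 28 27 28 34 33 33.5 34 33.5 33

Derivation:
Step 1: insert 28 -> lo=[28] (size 1, max 28) hi=[] (size 0) -> median=28
Step 2: insert 26 -> lo=[26] (size 1, max 26) hi=[28] (size 1, min 28) -> median=27
Step 3: insert 45 -> lo=[26, 28] (size 2, max 28) hi=[45] (size 1, min 45) -> median=28
Step 4: insert 40 -> lo=[26, 28] (size 2, max 28) hi=[40, 45] (size 2, min 40) -> median=34
Step 5: insert 33 -> lo=[26, 28, 33] (size 3, max 33) hi=[40, 45] (size 2, min 40) -> median=33
Step 6: insert 34 -> lo=[26, 28, 33] (size 3, max 33) hi=[34, 40, 45] (size 3, min 34) -> median=33.5
Step 7: insert 39 -> lo=[26, 28, 33, 34] (size 4, max 34) hi=[39, 40, 45] (size 3, min 39) -> median=34
Step 8: insert 13 -> lo=[13, 26, 28, 33] (size 4, max 33) hi=[34, 39, 40, 45] (size 4, min 34) -> median=33.5
Step 9: insert 1 -> lo=[1, 13, 26, 28, 33] (size 5, max 33) hi=[34, 39, 40, 45] (size 4, min 34) -> median=33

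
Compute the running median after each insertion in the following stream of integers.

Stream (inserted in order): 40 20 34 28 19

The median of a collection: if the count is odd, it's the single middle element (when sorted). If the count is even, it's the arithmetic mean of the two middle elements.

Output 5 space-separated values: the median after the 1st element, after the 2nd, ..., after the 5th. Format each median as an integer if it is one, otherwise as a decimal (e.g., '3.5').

Step 1: insert 40 -> lo=[40] (size 1, max 40) hi=[] (size 0) -> median=40
Step 2: insert 20 -> lo=[20] (size 1, max 20) hi=[40] (size 1, min 40) -> median=30
Step 3: insert 34 -> lo=[20, 34] (size 2, max 34) hi=[40] (size 1, min 40) -> median=34
Step 4: insert 28 -> lo=[20, 28] (size 2, max 28) hi=[34, 40] (size 2, min 34) -> median=31
Step 5: insert 19 -> lo=[19, 20, 28] (size 3, max 28) hi=[34, 40] (size 2, min 34) -> median=28

Answer: 40 30 34 31 28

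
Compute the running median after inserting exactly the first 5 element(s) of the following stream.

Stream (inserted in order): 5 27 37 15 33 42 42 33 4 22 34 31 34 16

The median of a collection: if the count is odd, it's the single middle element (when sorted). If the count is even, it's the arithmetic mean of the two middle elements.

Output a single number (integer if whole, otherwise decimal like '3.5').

Answer: 27

Derivation:
Step 1: insert 5 -> lo=[5] (size 1, max 5) hi=[] (size 0) -> median=5
Step 2: insert 27 -> lo=[5] (size 1, max 5) hi=[27] (size 1, min 27) -> median=16
Step 3: insert 37 -> lo=[5, 27] (size 2, max 27) hi=[37] (size 1, min 37) -> median=27
Step 4: insert 15 -> lo=[5, 15] (size 2, max 15) hi=[27, 37] (size 2, min 27) -> median=21
Step 5: insert 33 -> lo=[5, 15, 27] (size 3, max 27) hi=[33, 37] (size 2, min 33) -> median=27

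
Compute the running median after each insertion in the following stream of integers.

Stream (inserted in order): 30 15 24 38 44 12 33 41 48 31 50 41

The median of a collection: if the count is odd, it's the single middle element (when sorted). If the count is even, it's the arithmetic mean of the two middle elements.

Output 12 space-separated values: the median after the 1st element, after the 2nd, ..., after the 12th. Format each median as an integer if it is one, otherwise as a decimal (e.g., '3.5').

Answer: 30 22.5 24 27 30 27 30 31.5 33 32 33 35.5

Derivation:
Step 1: insert 30 -> lo=[30] (size 1, max 30) hi=[] (size 0) -> median=30
Step 2: insert 15 -> lo=[15] (size 1, max 15) hi=[30] (size 1, min 30) -> median=22.5
Step 3: insert 24 -> lo=[15, 24] (size 2, max 24) hi=[30] (size 1, min 30) -> median=24
Step 4: insert 38 -> lo=[15, 24] (size 2, max 24) hi=[30, 38] (size 2, min 30) -> median=27
Step 5: insert 44 -> lo=[15, 24, 30] (size 3, max 30) hi=[38, 44] (size 2, min 38) -> median=30
Step 6: insert 12 -> lo=[12, 15, 24] (size 3, max 24) hi=[30, 38, 44] (size 3, min 30) -> median=27
Step 7: insert 33 -> lo=[12, 15, 24, 30] (size 4, max 30) hi=[33, 38, 44] (size 3, min 33) -> median=30
Step 8: insert 41 -> lo=[12, 15, 24, 30] (size 4, max 30) hi=[33, 38, 41, 44] (size 4, min 33) -> median=31.5
Step 9: insert 48 -> lo=[12, 15, 24, 30, 33] (size 5, max 33) hi=[38, 41, 44, 48] (size 4, min 38) -> median=33
Step 10: insert 31 -> lo=[12, 15, 24, 30, 31] (size 5, max 31) hi=[33, 38, 41, 44, 48] (size 5, min 33) -> median=32
Step 11: insert 50 -> lo=[12, 15, 24, 30, 31, 33] (size 6, max 33) hi=[38, 41, 44, 48, 50] (size 5, min 38) -> median=33
Step 12: insert 41 -> lo=[12, 15, 24, 30, 31, 33] (size 6, max 33) hi=[38, 41, 41, 44, 48, 50] (size 6, min 38) -> median=35.5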